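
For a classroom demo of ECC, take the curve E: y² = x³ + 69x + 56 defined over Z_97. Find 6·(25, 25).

Write G = (25, 25).
Double-and-add on 6 = (110)₂. Start with G = (25, 25) for the leading 1-bit.
double: tangent at (25, 25): λ = (3·25² + 69)/(2·25) ≡ 4/50. 50⁻¹ ≡ 33 (mod 97) since 50·33 = 1650 ≡ 1, so λ ≡ 4·33 ≡ 35.
  x = λ² - 25 - 25 = 1225 - 50 ≡ 11; y = λ·(25 - 11) - 25 ≡ 77. → (11, 77)
add G: (11, 77) + (25, 25). λ = (25 - 77)/(25 - 11) ≡ 45/14 mod 97. 14⁻¹ ≡ 7 (mod 97), so λ ≡ 24.
  x = λ² - 11 - 25 = 576 - 36 ≡ 55; y = λ·(11 - 55) - 77 ≡ 31. → (55, 31)
double: tangent at (55, 31): λ = (3·55² + 69)/(2·31) ≡ 26/62. 62⁻¹ ≡ 36 (mod 97), so λ ≡ 26·36 ≡ 63.
  x = λ² - 55 - 55 = 3969 - 110 ≡ 76; y = λ·(55 - 76) - 31 ≡ 4. → (76, 4)

(76, 4)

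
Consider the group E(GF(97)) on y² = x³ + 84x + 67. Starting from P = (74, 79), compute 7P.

(40, 20)

Double-and-add on 7 = (111)₂. Start with P = (74, 79) for the leading 1-bit.
double: tangent at (74, 79): λ = (3·74² + 84)/(2·79) ≡ 22/61. 61⁻¹ ≡ 35 (mod 97), so λ ≡ 22·35 ≡ 91.
  x = λ² - 74 - 74 = 8281 - 148 ≡ 82; y = λ·(74 - 82) - 79 ≡ 66. → (82, 66)
add P: (82, 66) + (74, 79). λ = (79 - 66)/(74 - 82) ≡ 13/89 mod 97. 89⁻¹ ≡ 12 (mod 97), so λ ≡ 59.
  x = λ² - 82 - 74 = 3481 - 156 ≡ 27; y = λ·(82 - 27) - 66 ≡ 75. → (27, 75)
double: tangent at (27, 75): λ = (3·27² + 84)/(2·75) ≡ 40/53. 53⁻¹ ≡ 11 (mod 97), so λ ≡ 40·11 ≡ 52.
  x = λ² - 27 - 27 = 2704 - 54 ≡ 31; y = λ·(27 - 31) - 75 ≡ 8. → (31, 8)
add P: (31, 8) + (74, 79). λ = (79 - 8)/(74 - 31) ≡ 71/43 mod 97. 43⁻¹ ≡ 88 (mod 97), so λ ≡ 40.
  x = λ² - 31 - 74 = 1600 - 105 ≡ 40; y = λ·(31 - 40) - 8 ≡ 20. → (40, 20)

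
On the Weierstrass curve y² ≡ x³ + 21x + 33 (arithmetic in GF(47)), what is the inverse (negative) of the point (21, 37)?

(21, 10)

-(21, 37) = (21, -37 mod 47) = (21, 10).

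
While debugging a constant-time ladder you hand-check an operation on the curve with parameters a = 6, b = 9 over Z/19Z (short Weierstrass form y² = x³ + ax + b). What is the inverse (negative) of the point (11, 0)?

-(11, 0) = (11, -0 mod 19) = (11, 0).

(11, 0)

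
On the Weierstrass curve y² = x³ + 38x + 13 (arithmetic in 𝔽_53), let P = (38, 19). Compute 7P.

Double-and-add on 7 = (111)₂. Start with P = (38, 19) for the leading 1-bit.
double: tangent at (38, 19): λ = (3·38² + 38)/(2·19) ≡ 24/38. 38⁻¹ ≡ 7 (mod 53) since 38·7 = 266 ≡ 1, so λ ≡ 24·7 ≡ 9.
  x = λ² - 38 - 38 = 81 - 76 ≡ 5; y = λ·(38 - 5) - 19 ≡ 13. → (5, 13)
add P: (5, 13) + (38, 19). λ = (19 - 13)/(38 - 5) ≡ 6/33 mod 53. 33⁻¹ ≡ 45 (mod 53), so λ ≡ 5.
  x = λ² - 5 - 38 = 25 - 43 ≡ 35; y = λ·(5 - 35) - 13 ≡ 49. → (35, 49)
double: tangent at (35, 49): λ = (3·35² + 38)/(2·49) ≡ 3/45. 45⁻¹ ≡ 33 (mod 53) since 45·33 = 1485 ≡ 1, so λ ≡ 3·33 ≡ 46.
  x = λ² - 35 - 35 = 2116 - 70 ≡ 32; y = λ·(35 - 32) - 49 ≡ 36. → (32, 36)
add P: (32, 36) + (38, 19). λ = (19 - 36)/(38 - 32) ≡ 36/6 mod 53. 6⁻¹ ≡ 9 (mod 53), so λ ≡ 6.
  x = λ² - 32 - 38 = 36 - 70 ≡ 19; y = λ·(32 - 19) - 36 ≡ 42. → (19, 42)

(19, 42)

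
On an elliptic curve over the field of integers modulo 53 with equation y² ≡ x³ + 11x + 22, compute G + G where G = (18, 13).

tangent at (18, 13): λ = (3·18² + 11)/(2·13) ≡ 29/26. 26⁻¹ ≡ 51 (mod 53), so λ ≡ 29·51 ≡ 48.
  x = λ² - 18 - 18 = 2304 - 36 ≡ 42; y = λ·(18 - 42) - 13 ≡ 1. → (42, 1)

(42, 1)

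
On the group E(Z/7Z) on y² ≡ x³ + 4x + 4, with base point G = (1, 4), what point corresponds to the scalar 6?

(1, 4)

Double-and-add on 6 = (110)₂. Start with G = (1, 4) for the leading 1-bit.
double: tangent at (1, 4): λ = (3·1² + 4)/(2·4) ≡ 0/1. 1⁻¹ ≡ 1 (mod 7), so λ ≡ 0·1 ≡ 0.
  x = λ² - 1 - 1 = 0 - 2 ≡ 5; y = λ·(1 - 5) - 4 ≡ 3. → (5, 3)
add G: (5, 3) + (1, 4). λ = (4 - 3)/(1 - 5) ≡ 1/3 mod 7. 3⁻¹ ≡ 5 (mod 7), so λ ≡ 5.
  x = λ² - 5 - 1 = 25 - 6 ≡ 5; y = λ·(5 - 5) - 3 ≡ 4. → (5, 4)
double: tangent at (5, 4): λ = (3·5² + 4)/(2·4) ≡ 2/1. 1⁻¹ ≡ 1 (mod 7) since 1·1 = 1 ≡ 1, so λ ≡ 2·1 ≡ 2.
  x = λ² - 5 - 5 = 4 - 10 ≡ 1; y = λ·(5 - 1) - 4 ≡ 4. → (1, 4)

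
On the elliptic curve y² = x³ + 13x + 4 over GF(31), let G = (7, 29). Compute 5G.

(25, 12)

Repeated addition: build up to 5G.
2G: tangent at (7, 29): λ = (3·7² + 13)/(2·29) ≡ 5/27. 27⁻¹ ≡ 23 (mod 31) since 27·23 = 621 ≡ 1, so λ ≡ 5·23 ≡ 22.
  x = λ² - 7 - 7 = 484 - 14 ≡ 5; y = λ·(7 - 5) - 29 ≡ 15. → (5, 15)
3G: (5, 15) + (7, 29). λ = (29 - 15)/(7 - 5) ≡ 14/2 mod 31. 2⁻¹ ≡ 16 (mod 31), so λ ≡ 7.
  x = λ² - 5 - 7 = 49 - 12 ≡ 6; y = λ·(5 - 6) - 15 ≡ 9. → (6, 9)
4G: (6, 9) + (7, 29). λ = (29 - 9)/(7 - 6) ≡ 20/1 mod 31. 1⁻¹ ≡ 1 (mod 31), so λ ≡ 20.
  x = λ² - 6 - 7 = 400 - 13 ≡ 15; y = λ·(6 - 15) - 9 ≡ 28. → (15, 28)
5G: (15, 28) + (7, 29). λ = (29 - 28)/(7 - 15) ≡ 1/23 mod 31. 23⁻¹ ≡ 27 (mod 31), so λ ≡ 27.
  x = λ² - 15 - 7 = 729 - 22 ≡ 25; y = λ·(15 - 25) - 28 ≡ 12. → (25, 12)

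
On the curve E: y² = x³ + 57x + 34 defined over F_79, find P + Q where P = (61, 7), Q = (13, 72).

(61, 7) + (13, 72). λ = (72 - 7)/(13 - 61) ≡ 65/31 mod 79. 31⁻¹ ≡ 51 (mod 79), so λ ≡ 76.
  x = λ² - 61 - 13 = 5776 - 74 ≡ 14; y = λ·(61 - 14) - 7 ≡ 10. → (14, 10)

(14, 10)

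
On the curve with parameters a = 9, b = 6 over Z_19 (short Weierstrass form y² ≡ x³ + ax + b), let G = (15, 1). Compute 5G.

(11, 12)

Repeated addition: build up to 5G.
2G: tangent at (15, 1): λ = (3·15² + 9)/(2·1) ≡ 0/2. 2⁻¹ ≡ 10 (mod 19), so λ ≡ 0·10 ≡ 0.
  x = λ² - 15 - 15 = 0 - 30 ≡ 8; y = λ·(15 - 8) - 1 ≡ 18. → (8, 18)
3G: (8, 18) + (15, 1). λ = (1 - 18)/(15 - 8) ≡ 2/7 mod 19. 7⁻¹ ≡ 11 (mod 19), so λ ≡ 3.
  x = λ² - 8 - 15 = 9 - 23 ≡ 5; y = λ·(8 - 5) - 18 ≡ 10. → (5, 10)
4G: (5, 10) + (15, 1). λ = (1 - 10)/(15 - 5) ≡ 10/10 mod 19. 10⁻¹ ≡ 2 (mod 19), so λ ≡ 1.
  x = λ² - 5 - 15 = 1 - 20 ≡ 0; y = λ·(5 - 0) - 10 ≡ 14. → (0, 14)
5G: (0, 14) + (15, 1). λ = (1 - 14)/(15 - 0) ≡ 6/15 mod 19. 15⁻¹ ≡ 14 (mod 19), so λ ≡ 8.
  x = λ² - 0 - 15 = 64 - 15 ≡ 11; y = λ·(0 - 11) - 14 ≡ 12. → (11, 12)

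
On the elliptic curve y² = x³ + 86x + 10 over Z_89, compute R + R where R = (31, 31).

(82, 69)

tangent at (31, 31): λ = (3·31² + 86)/(2·31) ≡ 32/62. 62⁻¹ ≡ 56 (mod 89), so λ ≡ 32·56 ≡ 12.
  x = λ² - 31 - 31 = 144 - 62 ≡ 82; y = λ·(31 - 82) - 31 ≡ 69. → (82, 69)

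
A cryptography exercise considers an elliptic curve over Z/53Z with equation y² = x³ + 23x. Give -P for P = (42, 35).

(42, 18)

-(42, 35) = (42, -35 mod 53) = (42, 18).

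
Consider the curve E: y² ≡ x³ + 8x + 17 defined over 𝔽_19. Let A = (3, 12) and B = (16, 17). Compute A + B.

(3, 12) + (16, 17). λ = (17 - 12)/(16 - 3) ≡ 5/13 mod 19. 13⁻¹ ≡ 3 (mod 19), so λ ≡ 15.
  x = λ² - 3 - 16 = 225 - 19 ≡ 16; y = λ·(3 - 16) - 12 ≡ 2. → (16, 2)

(16, 2)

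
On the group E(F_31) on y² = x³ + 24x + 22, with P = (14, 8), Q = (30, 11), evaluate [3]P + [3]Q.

First 3P:
Repeated addition: build up to 3P.
2P: tangent at (14, 8): λ = (3·14² + 24)/(2·8) ≡ 23/16. 16⁻¹ ≡ 2 (mod 31), so λ ≡ 23·2 ≡ 15.
  x = λ² - 14 - 14 = 225 - 28 ≡ 11; y = λ·(14 - 11) - 8 ≡ 6. → (11, 6)
3P: (11, 6) + (14, 8). λ = (8 - 6)/(14 - 11) ≡ 2/3 mod 31. 3⁻¹ ≡ 21 (mod 31) since 3·21 = 63 ≡ 1, so λ ≡ 11.
  x = λ² - 11 - 14 = 121 - 25 ≡ 3; y = λ·(11 - 3) - 6 ≡ 20. → (3, 20)
3P = (3, 20).
Next 3Q:
Repeated addition: build up to 3Q.
2Q: tangent at (30, 11): λ = (3·30² + 24)/(2·11) ≡ 27/22. 22⁻¹ ≡ 24 (mod 31), so λ ≡ 27·24 ≡ 28.
  x = λ² - 30 - 30 = 784 - 60 ≡ 11; y = λ·(30 - 11) - 11 ≡ 25. → (11, 25)
3Q: (11, 25) + (30, 11). λ = (11 - 25)/(30 - 11) ≡ 17/19 mod 31. 19⁻¹ ≡ 18 (mod 31), so λ ≡ 27.
  x = λ² - 11 - 30 = 729 - 41 ≡ 6; y = λ·(11 - 6) - 25 ≡ 17. → (6, 17)
3Q = (6, 17).
Finally 3P + 3Q:
(3, 20) + (6, 17). λ = (17 - 20)/(6 - 3) ≡ 28/3 mod 31. 3⁻¹ ≡ 21 (mod 31), so λ ≡ 30.
  x = λ² - 3 - 6 = 900 - 9 ≡ 23; y = λ·(3 - 23) - 20 ≡ 0. → (23, 0)

(23, 0)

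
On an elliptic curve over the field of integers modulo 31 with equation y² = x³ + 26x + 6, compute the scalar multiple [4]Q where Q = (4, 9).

Double-and-add on 4 = (100)₂. Start with Q = (4, 9) for the leading 1-bit.
double: tangent at (4, 9): λ = (3·4² + 26)/(2·9) ≡ 12/18. 18⁻¹ ≡ 19 (mod 31) since 18·19 = 342 ≡ 1, so λ ≡ 12·19 ≡ 11.
  x = λ² - 4 - 4 = 121 - 8 ≡ 20; y = λ·(4 - 20) - 9 ≡ 1. → (20, 1)
double: tangent at (20, 1): λ = (3·20² + 26)/(2·1) ≡ 17/2. 2⁻¹ ≡ 16 (mod 31), so λ ≡ 17·16 ≡ 24.
  x = λ² - 20 - 20 = 576 - 40 ≡ 9; y = λ·(20 - 9) - 1 ≡ 15. → (9, 15)

(9, 15)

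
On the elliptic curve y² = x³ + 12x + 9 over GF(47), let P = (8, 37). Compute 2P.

(26, 15)

tangent at (8, 37): λ = (3·8² + 12)/(2·37) ≡ 16/27. 27⁻¹ ≡ 7 (mod 47) since 27·7 = 189 ≡ 1, so λ ≡ 16·7 ≡ 18.
  x = λ² - 8 - 8 = 324 - 16 ≡ 26; y = λ·(8 - 26) - 37 ≡ 15. → (26, 15)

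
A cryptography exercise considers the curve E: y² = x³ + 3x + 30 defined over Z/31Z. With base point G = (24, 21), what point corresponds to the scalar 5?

O

Double-and-add on 5 = (101)₂. Start with G = (24, 21) for the leading 1-bit.
double: tangent at (24, 21): λ = (3·24² + 3)/(2·21) ≡ 26/11. 11⁻¹ ≡ 17 (mod 31), so λ ≡ 26·17 ≡ 8.
  x = λ² - 24 - 24 = 64 - 48 ≡ 16; y = λ·(24 - 16) - 21 ≡ 12. → (16, 12)
double: tangent at (16, 12): λ = (3·16² + 3)/(2·12) ≡ 27/24. 24⁻¹ ≡ 22 (mod 31) since 24·22 = 528 ≡ 1, so λ ≡ 27·22 ≡ 5.
  x = λ² - 16 - 16 = 25 - 32 ≡ 24; y = λ·(16 - 24) - 12 ≡ 10. → (24, 10)
add G: (24, 10) + (24, 21): same x and y₁ ≡ -y₂, so the sum is O.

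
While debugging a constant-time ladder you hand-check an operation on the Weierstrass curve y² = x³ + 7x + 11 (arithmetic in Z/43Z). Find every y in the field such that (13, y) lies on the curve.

none

x³ + 7x + 11 = 2299 ≡ 20 (mod 43).
20 is a non-residue mod 43; no y exists.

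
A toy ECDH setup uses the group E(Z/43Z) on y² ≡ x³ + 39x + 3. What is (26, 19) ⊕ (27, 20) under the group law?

(26, 19) + (27, 20). λ = (20 - 19)/(27 - 26) ≡ 1/1 mod 43. 1⁻¹ ≡ 1 (mod 43), so λ ≡ 1.
  x = λ² - 26 - 27 = 1 - 53 ≡ 34; y = λ·(26 - 34) - 19 ≡ 16. → (34, 16)

(34, 16)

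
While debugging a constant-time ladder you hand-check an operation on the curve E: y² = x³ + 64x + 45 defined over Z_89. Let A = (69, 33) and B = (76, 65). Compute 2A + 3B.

(82, 12)

First 2A:
Repeated addition: build up to 2A.
2A: tangent at (69, 33): λ = (3·69² + 64)/(2·33) ≡ 18/66. 66⁻¹ ≡ 58 (mod 89) since 66·58 = 3828 ≡ 1, so λ ≡ 18·58 ≡ 65.
  x = λ² - 69 - 69 = 4225 - 138 ≡ 82; y = λ·(69 - 82) - 33 ≡ 12. → (82, 12)
2A = (82, 12).
Next 3B:
Repeated addition: build up to 3B.
2B: tangent at (76, 65): λ = (3·76² + 64)/(2·65) ≡ 37/41. 41⁻¹ ≡ 76 (mod 89) since 41·76 = 3116 ≡ 1, so λ ≡ 37·76 ≡ 53.
  x = λ² - 76 - 76 = 2809 - 152 ≡ 76; y = λ·(76 - 76) - 65 ≡ 24. → (76, 24)
3B: (76, 24) + (76, 65): same x and y₁ ≡ -y₂, so the sum is the point at infinity.
3B = the point at infinity.
Finally 2A + 3B:
(82, 12) + the point at infinity = (82, 12) (identity).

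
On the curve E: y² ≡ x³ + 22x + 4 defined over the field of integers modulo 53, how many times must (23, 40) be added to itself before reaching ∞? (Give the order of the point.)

2P: tangent at (23, 40): λ = (3·23² + 22)/(2·40) ≡ 19/27. 27⁻¹ ≡ 2 (mod 53), so λ ≡ 19·2 ≡ 38.
  x = λ² - 23 - 23 = 1444 - 46 ≡ 20; y = λ·(23 - 20) - 40 ≡ 21. → (20, 21)
3P: (20, 21) + (23, 40). λ = (40 - 21)/(23 - 20) ≡ 19/3 mod 53. 3⁻¹ ≡ 18 (mod 53), so λ ≡ 24.
  x = λ² - 20 - 23 = 576 - 43 ≡ 3; y = λ·(20 - 3) - 21 ≡ 16. → (3, 16)
4P: (3, 16) + (23, 40). λ = (40 - 16)/(23 - 3) ≡ 24/20 mod 53. 20⁻¹ ≡ 8 (mod 53) since 20·8 = 160 ≡ 1, so λ ≡ 33.
  x = λ² - 3 - 23 = 1089 - 26 ≡ 3; y = λ·(3 - 3) - 16 ≡ 37. → (3, 37)
5P: (3, 37) + (23, 40). λ = (40 - 37)/(23 - 3) ≡ 3/20 mod 53. 20⁻¹ ≡ 8 (mod 53), so λ ≡ 24.
  x = λ² - 3 - 23 = 576 - 26 ≡ 20; y = λ·(3 - 20) - 37 ≡ 32. → (20, 32)
6P: (20, 32) + (23, 40). λ = (40 - 32)/(23 - 20) ≡ 8/3 mod 53. 3⁻¹ ≡ 18 (mod 53) since 3·18 = 54 ≡ 1, so λ ≡ 38.
  x = λ² - 20 - 23 = 1444 - 43 ≡ 23; y = λ·(20 - 23) - 32 ≡ 13. → (23, 13)
7P: (23, 13) + (23, 40): same x and y₁ ≡ -y₂, so the sum is ∞.
7P = ∞, so the order is 7.

7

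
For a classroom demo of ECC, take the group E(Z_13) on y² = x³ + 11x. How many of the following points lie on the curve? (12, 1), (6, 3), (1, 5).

(12, 1): 1² ≡ 1, rhs ≡ 1 → on.
(6, 3): 3² ≡ 9, rhs ≡ 9 → on.
(1, 5): 5² ≡ 12, rhs ≡ 12 → on.

3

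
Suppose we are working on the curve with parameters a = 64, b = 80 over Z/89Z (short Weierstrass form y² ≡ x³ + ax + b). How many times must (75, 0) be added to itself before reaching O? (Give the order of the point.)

2

2P: (75, 0) + (75, 0): same x and y₁ ≡ -y₂, so the sum is O.
2P = O, so the order is 2.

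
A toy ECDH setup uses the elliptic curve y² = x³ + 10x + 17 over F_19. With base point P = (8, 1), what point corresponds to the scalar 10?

Repeated addition: build up to 10P.
2P: tangent at (8, 1): λ = (3·8² + 10)/(2·1) ≡ 12/2. 2⁻¹ ≡ 10 (mod 19) since 2·10 = 20 ≡ 1, so λ ≡ 12·10 ≡ 6.
  x = λ² - 8 - 8 = 36 - 16 ≡ 1; y = λ·(8 - 1) - 1 ≡ 3. → (1, 3)
3P: (1, 3) + (8, 1). λ = (1 - 3)/(8 - 1) ≡ 17/7 mod 19. 7⁻¹ ≡ 11 (mod 19), so λ ≡ 16.
  x = λ² - 1 - 8 = 256 - 9 ≡ 0; y = λ·(1 - 0) - 3 ≡ 13. → (0, 13)
4P: (0, 13) + (8, 1). λ = (1 - 13)/(8 - 0) ≡ 7/8 mod 19. 8⁻¹ ≡ 12 (mod 19), so λ ≡ 8.
  x = λ² - 0 - 8 = 64 - 8 ≡ 18; y = λ·(0 - 18) - 13 ≡ 14. → (18, 14)
5P: (18, 14) + (8, 1). λ = (1 - 14)/(8 - 18) ≡ 6/9 mod 19. 9⁻¹ ≡ 17 (mod 19) since 9·17 = 153 ≡ 1, so λ ≡ 7.
  x = λ² - 18 - 8 = 49 - 26 ≡ 4; y = λ·(18 - 4) - 14 ≡ 8. → (4, 8)
6P: (4, 8) + (8, 1). λ = (1 - 8)/(8 - 4) ≡ 12/4 mod 19. 4⁻¹ ≡ 5 (mod 19), so λ ≡ 3.
  x = λ² - 4 - 8 = 9 - 12 ≡ 16; y = λ·(4 - 16) - 8 ≡ 13. → (16, 13)
7P: (16, 13) + (8, 1). λ = (1 - 13)/(8 - 16) ≡ 7/11 mod 19. 11⁻¹ ≡ 7 (mod 19), so λ ≡ 11.
  x = λ² - 16 - 8 = 121 - 24 ≡ 2; y = λ·(16 - 2) - 13 ≡ 8. → (2, 8)
8P: (2, 8) + (8, 1). λ = (1 - 8)/(8 - 2) ≡ 12/6 mod 19. 6⁻¹ ≡ 16 (mod 19) since 6·16 = 96 ≡ 1, so λ ≡ 2.
  x = λ² - 2 - 8 = 4 - 10 ≡ 13; y = λ·(2 - 13) - 8 ≡ 8. → (13, 8)
9P: (13, 8) + (8, 1). λ = (1 - 8)/(8 - 13) ≡ 12/14 mod 19. 14⁻¹ ≡ 15 (mod 19), so λ ≡ 9.
  x = λ² - 13 - 8 = 81 - 21 ≡ 3; y = λ·(13 - 3) - 8 ≡ 6. → (3, 6)
10P: (3, 6) + (8, 1). λ = (1 - 6)/(8 - 3) ≡ 14/5 mod 19. 5⁻¹ ≡ 4 (mod 19), so λ ≡ 18.
  x = λ² - 3 - 8 = 324 - 11 ≡ 9; y = λ·(3 - 9) - 6 ≡ 0. → (9, 0)

(9, 0)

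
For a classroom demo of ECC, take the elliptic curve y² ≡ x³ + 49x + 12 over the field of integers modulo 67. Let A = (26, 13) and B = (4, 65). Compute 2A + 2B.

(49, 20)

First 2A:
Repeated addition: build up to 2A.
2A: tangent at (26, 13): λ = (3·26² + 49)/(2·13) ≡ 0/26. 26⁻¹ ≡ 49 (mod 67), so λ ≡ 0·49 ≡ 0.
  x = λ² - 26 - 26 = 0 - 52 ≡ 15; y = λ·(26 - 15) - 13 ≡ 54. → (15, 54)
2A = (15, 54).
Next 2B:
Repeated addition: build up to 2B.
2B: tangent at (4, 65): λ = (3·4² + 49)/(2·65) ≡ 30/63. 63⁻¹ ≡ 50 (mod 67) since 63·50 = 3150 ≡ 1, so λ ≡ 30·50 ≡ 26.
  x = λ² - 4 - 4 = 676 - 8 ≡ 65; y = λ·(4 - 65) - 65 ≡ 24. → (65, 24)
2B = (65, 24).
Finally 2A + 2B:
(15, 54) + (65, 24). λ = (24 - 54)/(65 - 15) ≡ 37/50 mod 67. 50⁻¹ ≡ 63 (mod 67) since 50·63 = 3150 ≡ 1, so λ ≡ 53.
  x = λ² - 15 - 65 = 2809 - 80 ≡ 49; y = λ·(15 - 49) - 54 ≡ 20. → (49, 20)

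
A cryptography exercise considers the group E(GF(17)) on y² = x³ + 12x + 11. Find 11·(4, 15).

Write P = (4, 15).
Repeated addition: build up to 11P.
2P: tangent at (4, 15): λ = (3·4² + 12)/(2·15) ≡ 9/13. 13⁻¹ ≡ 4 (mod 17), so λ ≡ 9·4 ≡ 2.
  x = λ² - 4 - 4 = 4 - 8 ≡ 13; y = λ·(4 - 13) - 15 ≡ 1. → (13, 1)
3P: (13, 1) + (4, 15). λ = (15 - 1)/(4 - 13) ≡ 14/8 mod 17. 8⁻¹ ≡ 15 (mod 17), so λ ≡ 6.
  x = λ² - 13 - 4 = 36 - 17 ≡ 2; y = λ·(13 - 2) - 1 ≡ 14. → (2, 14)
4P: (2, 14) + (4, 15). λ = (15 - 14)/(4 - 2) ≡ 1/2 mod 17. 2⁻¹ ≡ 9 (mod 17), so λ ≡ 9.
  x = λ² - 2 - 4 = 81 - 6 ≡ 7; y = λ·(2 - 7) - 14 ≡ 9. → (7, 9)
5P: (7, 9) + (4, 15). λ = (15 - 9)/(4 - 7) ≡ 6/14 mod 17. 14⁻¹ ≡ 11 (mod 17) since 14·11 = 154 ≡ 1, so λ ≡ 15.
  x = λ² - 7 - 4 = 225 - 11 ≡ 10; y = λ·(7 - 10) - 9 ≡ 14. → (10, 14)
6P: (10, 14) + (4, 15). λ = (15 - 14)/(4 - 10) ≡ 1/11 mod 17. 11⁻¹ ≡ 14 (mod 17) since 11·14 = 154 ≡ 1, so λ ≡ 14.
  x = λ² - 10 - 4 = 196 - 14 ≡ 12; y = λ·(10 - 12) - 14 ≡ 9. → (12, 9)
7P: (12, 9) + (4, 15). λ = (15 - 9)/(4 - 12) ≡ 6/9 mod 17. 9⁻¹ ≡ 2 (mod 17), so λ ≡ 12.
  x = λ² - 12 - 4 = 144 - 16 ≡ 9; y = λ·(12 - 9) - 9 ≡ 10. → (9, 10)
8P: (9, 10) + (4, 15). λ = (15 - 10)/(4 - 9) ≡ 5/12 mod 17. 12⁻¹ ≡ 10 (mod 17), so λ ≡ 16.
  x = λ² - 9 - 4 = 256 - 13 ≡ 5; y = λ·(9 - 5) - 10 ≡ 3. → (5, 3)
9P: (5, 3) + (4, 15). λ = (15 - 3)/(4 - 5) ≡ 12/16 mod 17. 16⁻¹ ≡ 16 (mod 17), so λ ≡ 5.
  x = λ² - 5 - 4 = 25 - 9 ≡ 16; y = λ·(5 - 16) - 3 ≡ 10. → (16, 10)
10P: (16, 10) + (4, 15). λ = (15 - 10)/(4 - 16) ≡ 5/5 mod 17. 5⁻¹ ≡ 7 (mod 17), so λ ≡ 1.
  x = λ² - 16 - 4 = 1 - 20 ≡ 15; y = λ·(16 - 15) - 10 ≡ 8. → (15, 8)
11P: (15, 8) + (4, 15). λ = (15 - 8)/(4 - 15) ≡ 7/6 mod 17. 6⁻¹ ≡ 3 (mod 17), so λ ≡ 4.
  x = λ² - 15 - 4 = 16 - 19 ≡ 14; y = λ·(15 - 14) - 8 ≡ 13. → (14, 13)

(14, 13)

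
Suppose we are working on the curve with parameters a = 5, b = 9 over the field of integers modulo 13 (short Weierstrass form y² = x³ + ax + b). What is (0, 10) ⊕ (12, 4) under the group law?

(0, 10) + (12, 4). λ = (4 - 10)/(12 - 0) ≡ 7/12 mod 13. 12⁻¹ ≡ 12 (mod 13), so λ ≡ 6.
  x = λ² - 0 - 12 = 36 - 12 ≡ 11; y = λ·(0 - 11) - 10 ≡ 2. → (11, 2)

(11, 2)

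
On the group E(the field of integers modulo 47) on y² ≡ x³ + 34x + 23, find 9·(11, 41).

(14, 0)

Write P = (11, 41).
Double-and-add on 9 = (1001)₂. Start with P = (11, 41) for the leading 1-bit.
double: tangent at (11, 41): λ = (3·11² + 34)/(2·41) ≡ 21/35. 35⁻¹ ≡ 43 (mod 47) since 35·43 = 1505 ≡ 1, so λ ≡ 21·43 ≡ 10.
  x = λ² - 11 - 11 = 100 - 22 ≡ 31; y = λ·(11 - 31) - 41 ≡ 41. → (31, 41)
double: tangent at (31, 41): λ = (3·31² + 34)/(2·41) ≡ 3/35. 35⁻¹ ≡ 43 (mod 47) since 35·43 = 1505 ≡ 1, so λ ≡ 3·43 ≡ 35.
  x = λ² - 31 - 31 = 1225 - 62 ≡ 35; y = λ·(31 - 35) - 41 ≡ 7. → (35, 7)
double: tangent at (35, 7): λ = (3·35² + 34)/(2·7) ≡ 43/14. 14⁻¹ ≡ 37 (mod 47), so λ ≡ 43·37 ≡ 40.
  x = λ² - 35 - 35 = 1600 - 70 ≡ 26; y = λ·(35 - 26) - 7 ≡ 24. → (26, 24)
add P: (26, 24) + (11, 41). λ = (41 - 24)/(11 - 26) ≡ 17/32 mod 47. 32⁻¹ ≡ 25 (mod 47) since 32·25 = 800 ≡ 1, so λ ≡ 2.
  x = λ² - 26 - 11 = 4 - 37 ≡ 14; y = λ·(26 - 14) - 24 ≡ 0. → (14, 0)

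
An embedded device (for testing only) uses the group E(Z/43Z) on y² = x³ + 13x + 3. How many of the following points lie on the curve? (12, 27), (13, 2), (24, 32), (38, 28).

2

(12, 27): 27² ≡ 41, rhs ≡ 38 → off.
(13, 2): 2² ≡ 4, rhs ≡ 4 → on.
(24, 32): 32² ≡ 35, rhs ≡ 35 → on.
(38, 28): 28² ≡ 10, rhs ≡ 28 → off.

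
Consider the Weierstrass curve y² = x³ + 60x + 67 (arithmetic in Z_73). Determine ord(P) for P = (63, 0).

2P: (63, 0) + (63, 0): same x and y₁ ≡ -y₂, so the sum is O.
2P = O, so the order is 2.

2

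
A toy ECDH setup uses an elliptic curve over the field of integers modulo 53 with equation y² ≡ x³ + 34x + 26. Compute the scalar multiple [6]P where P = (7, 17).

(40, 39)

Double-and-add on 6 = (110)₂. Start with P = (7, 17) for the leading 1-bit.
double: tangent at (7, 17): λ = (3·7² + 34)/(2·17) ≡ 22/34. 34⁻¹ ≡ 39 (mod 53) since 34·39 = 1326 ≡ 1, so λ ≡ 22·39 ≡ 10.
  x = λ² - 7 - 7 = 100 - 14 ≡ 33; y = λ·(7 - 33) - 17 ≡ 41. → (33, 41)
add P: (33, 41) + (7, 17). λ = (17 - 41)/(7 - 33) ≡ 29/27 mod 53. 27⁻¹ ≡ 2 (mod 53), so λ ≡ 5.
  x = λ² - 33 - 7 = 25 - 40 ≡ 38; y = λ·(33 - 38) - 41 ≡ 40. → (38, 40)
double: tangent at (38, 40): λ = (3·38² + 34)/(2·40) ≡ 20/27. 27⁻¹ ≡ 2 (mod 53), so λ ≡ 20·2 ≡ 40.
  x = λ² - 38 - 38 = 1600 - 76 ≡ 40; y = λ·(38 - 40) - 40 ≡ 39. → (40, 39)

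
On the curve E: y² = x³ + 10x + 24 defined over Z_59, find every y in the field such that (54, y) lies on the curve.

x³ + 10x + 24 = 158028 ≡ 26 (mod 59).
Square roots of 26 mod 59: 12 and 47 (since 12² = 144 ≡ 26).

12, 47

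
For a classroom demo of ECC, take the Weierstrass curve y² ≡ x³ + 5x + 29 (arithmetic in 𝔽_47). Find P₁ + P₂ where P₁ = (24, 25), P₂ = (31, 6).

(24, 25) + (31, 6). λ = (6 - 25)/(31 - 24) ≡ 28/7 mod 47. 7⁻¹ ≡ 27 (mod 47) since 7·27 = 189 ≡ 1, so λ ≡ 4.
  x = λ² - 24 - 31 = 16 - 55 ≡ 8; y = λ·(24 - 8) - 25 ≡ 39. → (8, 39)

(8, 39)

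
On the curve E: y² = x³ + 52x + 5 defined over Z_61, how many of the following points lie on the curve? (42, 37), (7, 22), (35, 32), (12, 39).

2

(42, 37): 37² ≡ 27, rhs ≡ 27 → on.
(7, 22): 22² ≡ 57, rhs ≡ 41 → off.
(35, 32): 32² ≡ 48, rhs ≡ 48 → on.
(12, 39): 39² ≡ 57, rhs ≡ 39 → off.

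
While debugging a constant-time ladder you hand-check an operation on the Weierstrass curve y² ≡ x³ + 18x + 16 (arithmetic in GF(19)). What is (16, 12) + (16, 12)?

tangent at (16, 12): λ = (3·16² + 18)/(2·12) ≡ 7/5. 5⁻¹ ≡ 4 (mod 19), so λ ≡ 7·4 ≡ 9.
  x = λ² - 16 - 16 = 81 - 32 ≡ 11; y = λ·(16 - 11) - 12 ≡ 14. → (11, 14)

(11, 14)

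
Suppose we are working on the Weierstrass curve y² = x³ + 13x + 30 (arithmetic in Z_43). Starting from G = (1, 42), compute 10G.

(2, 8)

Double-and-add on 10 = (1010)₂. Start with G = (1, 42) for the leading 1-bit.
double: tangent at (1, 42): λ = (3·1² + 13)/(2·42) ≡ 16/41. 41⁻¹ ≡ 21 (mod 43), so λ ≡ 16·21 ≡ 35.
  x = λ² - 1 - 1 = 1225 - 2 ≡ 19; y = λ·(1 - 19) - 42 ≡ 16. → (19, 16)
double: tangent at (19, 16): λ = (3·19² + 13)/(2·16) ≡ 21/32. 32⁻¹ ≡ 39 (mod 43) since 32·39 = 1248 ≡ 1, so λ ≡ 21·39 ≡ 2.
  x = λ² - 19 - 19 = 4 - 38 ≡ 9; y = λ·(19 - 9) - 16 ≡ 4. → (9, 4)
add G: (9, 4) + (1, 42). λ = (42 - 4)/(1 - 9) ≡ 38/35 mod 43. 35⁻¹ ≡ 16 (mod 43) since 35·16 = 560 ≡ 1, so λ ≡ 6.
  x = λ² - 9 - 1 = 36 - 10 ≡ 26; y = λ·(9 - 26) - 4 ≡ 23. → (26, 23)
double: tangent at (26, 23): λ = (3·26² + 13)/(2·23) ≡ 20/3. 3⁻¹ ≡ 29 (mod 43) since 3·29 = 87 ≡ 1, so λ ≡ 20·29 ≡ 21.
  x = λ² - 26 - 26 = 441 - 52 ≡ 2; y = λ·(26 - 2) - 23 ≡ 8. → (2, 8)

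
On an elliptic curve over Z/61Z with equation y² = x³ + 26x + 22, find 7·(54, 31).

Write P = (54, 31).
Repeated addition: build up to 7P.
2P: tangent at (54, 31): λ = (3·54² + 26)/(2·31) ≡ 51/1. 1⁻¹ ≡ 1 (mod 61), so λ ≡ 51·1 ≡ 51.
  x = λ² - 54 - 54 = 2601 - 108 ≡ 53; y = λ·(54 - 53) - 31 ≡ 20. → (53, 20)
3P: (53, 20) + (54, 31). λ = (31 - 20)/(54 - 53) ≡ 11/1 mod 61. 1⁻¹ ≡ 1 (mod 61), so λ ≡ 11.
  x = λ² - 53 - 54 = 121 - 107 ≡ 14; y = λ·(53 - 14) - 20 ≡ 43. → (14, 43)
4P: (14, 43) + (54, 31). λ = (31 - 43)/(54 - 14) ≡ 49/40 mod 61. 40⁻¹ ≡ 29 (mod 61), so λ ≡ 18.
  x = λ² - 14 - 54 = 324 - 68 ≡ 12; y = λ·(14 - 12) - 43 ≡ 54. → (12, 54)
5P: (12, 54) + (54, 31). λ = (31 - 54)/(54 - 12) ≡ 38/42 mod 61. 42⁻¹ ≡ 16 (mod 61), so λ ≡ 59.
  x = λ² - 12 - 54 = 3481 - 66 ≡ 60; y = λ·(12 - 60) - 54 ≡ 42. → (60, 42)
6P: (60, 42) + (54, 31). λ = (31 - 42)/(54 - 60) ≡ 50/55 mod 61. 55⁻¹ ≡ 10 (mod 61) since 55·10 = 550 ≡ 1, so λ ≡ 12.
  x = λ² - 60 - 54 = 144 - 114 ≡ 30; y = λ·(60 - 30) - 42 ≡ 13. → (30, 13)
7P: (30, 13) + (54, 31). λ = (31 - 13)/(54 - 30) ≡ 18/24 mod 61. 24⁻¹ ≡ 28 (mod 61), so λ ≡ 16.
  x = λ² - 30 - 54 = 256 - 84 ≡ 50; y = λ·(30 - 50) - 13 ≡ 33. → (50, 33)

(50, 33)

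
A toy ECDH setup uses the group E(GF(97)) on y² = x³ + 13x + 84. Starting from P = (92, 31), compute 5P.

Double-and-add on 5 = (101)₂. Start with P = (92, 31) for the leading 1-bit.
double: tangent at (92, 31): λ = (3·92² + 13)/(2·31) ≡ 88/62. 62⁻¹ ≡ 36 (mod 97) since 62·36 = 2232 ≡ 1, so λ ≡ 88·36 ≡ 64.
  x = λ² - 92 - 92 = 4096 - 184 ≡ 32; y = λ·(92 - 32) - 31 ≡ 26. → (32, 26)
double: tangent at (32, 26): λ = (3·32² + 13)/(2·26) ≡ 78/52. 52⁻¹ ≡ 28 (mod 97), so λ ≡ 78·28 ≡ 50.
  x = λ² - 32 - 32 = 2500 - 64 ≡ 11; y = λ·(32 - 11) - 26 ≡ 54. → (11, 54)
add P: (11, 54) + (92, 31). λ = (31 - 54)/(92 - 11) ≡ 74/81 mod 97. 81⁻¹ ≡ 6 (mod 97), so λ ≡ 56.
  x = λ² - 11 - 92 = 3136 - 103 ≡ 26; y = λ·(11 - 26) - 54 ≡ 76. → (26, 76)

(26, 76)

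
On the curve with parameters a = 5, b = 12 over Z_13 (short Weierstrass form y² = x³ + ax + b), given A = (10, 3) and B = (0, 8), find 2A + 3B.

First 2A:
Repeated addition: build up to 2A.
2A: tangent at (10, 3): λ = (3·10² + 5)/(2·3) ≡ 6/6. 6⁻¹ ≡ 11 (mod 13) since 6·11 = 66 ≡ 1, so λ ≡ 6·11 ≡ 1.
  x = λ² - 10 - 10 = 1 - 20 ≡ 7; y = λ·(10 - 7) - 3 ≡ 0. → (7, 0)
2A = (7, 0).
Next 3B:
Repeated addition: build up to 3B.
2B: tangent at (0, 8): λ = (3·0² + 5)/(2·8) ≡ 5/3. 3⁻¹ ≡ 9 (mod 13), so λ ≡ 5·9 ≡ 6.
  x = λ² - 0 - 0 = 36 - 0 ≡ 10; y = λ·(0 - 10) - 8 ≡ 10. → (10, 10)
3B: (10, 10) + (0, 8). λ = (8 - 10)/(0 - 10) ≡ 11/3 mod 13. 3⁻¹ ≡ 9 (mod 13), so λ ≡ 8.
  x = λ² - 10 - 0 = 64 - 10 ≡ 2; y = λ·(10 - 2) - 10 ≡ 2. → (2, 2)
3B = (2, 2).
Finally 2A + 3B:
(7, 0) + (2, 2). λ = (2 - 0)/(2 - 7) ≡ 2/8 mod 13. 8⁻¹ ≡ 5 (mod 13) since 8·5 = 40 ≡ 1, so λ ≡ 10.
  x = λ² - 7 - 2 = 100 - 9 ≡ 0; y = λ·(7 - 0) - 0 ≡ 5. → (0, 5)

(0, 5)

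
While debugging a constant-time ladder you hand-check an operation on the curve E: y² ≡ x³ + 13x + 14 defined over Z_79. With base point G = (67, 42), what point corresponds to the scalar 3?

Repeated addition: build up to 3G.
2G: tangent at (67, 42): λ = (3·67² + 13)/(2·42) ≡ 50/5. 5⁻¹ ≡ 16 (mod 79) since 5·16 = 80 ≡ 1, so λ ≡ 50·16 ≡ 10.
  x = λ² - 67 - 67 = 100 - 134 ≡ 45; y = λ·(67 - 45) - 42 ≡ 20. → (45, 20)
3G: (45, 20) + (67, 42). λ = (42 - 20)/(67 - 45) ≡ 22/22 mod 79. 22⁻¹ ≡ 18 (mod 79) since 22·18 = 396 ≡ 1, so λ ≡ 1.
  x = λ² - 45 - 67 = 1 - 112 ≡ 47; y = λ·(45 - 47) - 20 ≡ 57. → (47, 57)

(47, 57)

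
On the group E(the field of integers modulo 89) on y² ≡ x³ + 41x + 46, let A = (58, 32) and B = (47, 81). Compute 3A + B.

(38, 53)

First 3A:
Repeated addition: build up to 3A.
2A: tangent at (58, 32): λ = (3·58² + 41)/(2·32) ≡ 76/64. 64⁻¹ ≡ 32 (mod 89) since 64·32 = 2048 ≡ 1, so λ ≡ 76·32 ≡ 29.
  x = λ² - 58 - 58 = 841 - 116 ≡ 13; y = λ·(58 - 13) - 32 ≡ 27. → (13, 27)
3A: (13, 27) + (58, 32). λ = (32 - 27)/(58 - 13) ≡ 5/45 mod 89. 45⁻¹ ≡ 2 (mod 89) since 45·2 = 90 ≡ 1, so λ ≡ 10.
  x = λ² - 13 - 58 = 100 - 71 ≡ 29; y = λ·(13 - 29) - 27 ≡ 80. → (29, 80)
3A = (29, 80).
Finally 3A + B:
(29, 80) + (47, 81). λ = (81 - 80)/(47 - 29) ≡ 1/18 mod 89. 18⁻¹ ≡ 5 (mod 89), so λ ≡ 5.
  x = λ² - 29 - 47 = 25 - 76 ≡ 38; y = λ·(29 - 38) - 80 ≡ 53. → (38, 53)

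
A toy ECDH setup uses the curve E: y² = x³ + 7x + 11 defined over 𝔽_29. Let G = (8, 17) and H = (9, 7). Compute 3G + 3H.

(22, 24)

First 3G:
Repeated addition: build up to 3G.
2G: tangent at (8, 17): λ = (3·8² + 7)/(2·17) ≡ 25/5. 5⁻¹ ≡ 6 (mod 29), so λ ≡ 25·6 ≡ 5.
  x = λ² - 8 - 8 = 25 - 16 ≡ 9; y = λ·(8 - 9) - 17 ≡ 7. → (9, 7)
3G: (9, 7) + (8, 17). λ = (17 - 7)/(8 - 9) ≡ 10/28 mod 29. 28⁻¹ ≡ 28 (mod 29), so λ ≡ 19.
  x = λ² - 9 - 8 = 361 - 17 ≡ 25; y = λ·(9 - 25) - 7 ≡ 8. → (25, 8)
3G = (25, 8).
Next 3H:
Repeated addition: build up to 3H.
2H: tangent at (9, 7): λ = (3·9² + 7)/(2·7) ≡ 18/14. 14⁻¹ ≡ 27 (mod 29) since 14·27 = 378 ≡ 1, so λ ≡ 18·27 ≡ 22.
  x = λ² - 9 - 9 = 484 - 18 ≡ 2; y = λ·(9 - 2) - 7 ≡ 2. → (2, 2)
3H: (2, 2) + (9, 7). λ = (7 - 2)/(9 - 2) ≡ 5/7 mod 29. 7⁻¹ ≡ 25 (mod 29) since 7·25 = 175 ≡ 1, so λ ≡ 9.
  x = λ² - 2 - 9 = 81 - 11 ≡ 12; y = λ·(2 - 12) - 2 ≡ 24. → (12, 24)
3H = (12, 24).
Finally 3G + 3H:
(25, 8) + (12, 24). λ = (24 - 8)/(12 - 25) ≡ 16/16 mod 29. 16⁻¹ ≡ 20 (mod 29), so λ ≡ 1.
  x = λ² - 25 - 12 = 1 - 37 ≡ 22; y = λ·(25 - 22) - 8 ≡ 24. → (22, 24)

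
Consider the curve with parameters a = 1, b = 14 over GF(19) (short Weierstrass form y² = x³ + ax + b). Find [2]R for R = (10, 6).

tangent at (10, 6): λ = (3·10² + 1)/(2·6) ≡ 16/12. 12⁻¹ ≡ 8 (mod 19), so λ ≡ 16·8 ≡ 14.
  x = λ² - 10 - 10 = 196 - 20 ≡ 5; y = λ·(10 - 5) - 6 ≡ 7. → (5, 7)

(5, 7)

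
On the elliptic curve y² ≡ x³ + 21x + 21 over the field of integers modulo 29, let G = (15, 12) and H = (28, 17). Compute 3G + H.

(24, 20)

First 3G:
Repeated addition: build up to 3G.
2G: tangent at (15, 12): λ = (3·15² + 21)/(2·12) ≡ 0/24. 24⁻¹ ≡ 23 (mod 29), so λ ≡ 0·23 ≡ 0.
  x = λ² - 15 - 15 = 0 - 30 ≡ 28; y = λ·(15 - 28) - 12 ≡ 17. → (28, 17)
3G: (28, 17) + (15, 12). λ = (12 - 17)/(15 - 28) ≡ 24/16 mod 29. 16⁻¹ ≡ 20 (mod 29) since 16·20 = 320 ≡ 1, so λ ≡ 16.
  x = λ² - 28 - 15 = 256 - 43 ≡ 10; y = λ·(28 - 10) - 17 ≡ 10. → (10, 10)
3G = (10, 10).
Finally 3G + H:
(10, 10) + (28, 17). λ = (17 - 10)/(28 - 10) ≡ 7/18 mod 29. 18⁻¹ ≡ 21 (mod 29), so λ ≡ 2.
  x = λ² - 10 - 28 = 4 - 38 ≡ 24; y = λ·(10 - 24) - 10 ≡ 20. → (24, 20)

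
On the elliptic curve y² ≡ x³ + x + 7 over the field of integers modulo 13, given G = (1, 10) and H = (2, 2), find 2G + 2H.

(11, 6)

First 2G:
Repeated addition: build up to 2G.
2G: tangent at (1, 10): λ = (3·1² + 1)/(2·10) ≡ 4/7. 7⁻¹ ≡ 2 (mod 13), so λ ≡ 4·2 ≡ 8.
  x = λ² - 1 - 1 = 64 - 2 ≡ 10; y = λ·(1 - 10) - 10 ≡ 9. → (10, 9)
2G = (10, 9).
Next 2H:
Repeated addition: build up to 2H.
2H: tangent at (2, 2): λ = (3·2² + 1)/(2·2) ≡ 0/4. 4⁻¹ ≡ 10 (mod 13), so λ ≡ 0·10 ≡ 0.
  x = λ² - 2 - 2 = 0 - 4 ≡ 9; y = λ·(2 - 9) - 2 ≡ 11. → (9, 11)
2H = (9, 11).
Finally 2G + 2H:
(10, 9) + (9, 11). λ = (11 - 9)/(9 - 10) ≡ 2/12 mod 13. 12⁻¹ ≡ 12 (mod 13) since 12·12 = 144 ≡ 1, so λ ≡ 11.
  x = λ² - 10 - 9 = 121 - 19 ≡ 11; y = λ·(10 - 11) - 9 ≡ 6. → (11, 6)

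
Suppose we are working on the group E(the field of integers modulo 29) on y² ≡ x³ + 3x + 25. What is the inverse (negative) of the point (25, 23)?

-(25, 23) = (25, -23 mod 29) = (25, 6).

(25, 6)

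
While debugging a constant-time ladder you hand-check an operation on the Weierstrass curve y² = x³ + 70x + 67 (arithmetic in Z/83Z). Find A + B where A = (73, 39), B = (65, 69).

(68, 46)

(73, 39) + (65, 69). λ = (69 - 39)/(65 - 73) ≡ 30/75 mod 83. 75⁻¹ ≡ 31 (mod 83) since 75·31 = 2325 ≡ 1, so λ ≡ 17.
  x = λ² - 73 - 65 = 289 - 138 ≡ 68; y = λ·(73 - 68) - 39 ≡ 46. → (68, 46)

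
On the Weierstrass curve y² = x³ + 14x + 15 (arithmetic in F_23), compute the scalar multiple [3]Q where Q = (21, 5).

(18, 21)

Repeated addition: build up to 3Q.
2Q: tangent at (21, 5): λ = (3·21² + 14)/(2·5) ≡ 3/10. 10⁻¹ ≡ 7 (mod 23), so λ ≡ 3·7 ≡ 21.
  x = λ² - 21 - 21 = 441 - 42 ≡ 8; y = λ·(21 - 8) - 5 ≡ 15. → (8, 15)
3Q: (8, 15) + (21, 5). λ = (5 - 15)/(21 - 8) ≡ 13/13 mod 23. 13⁻¹ ≡ 16 (mod 23), so λ ≡ 1.
  x = λ² - 8 - 21 = 1 - 29 ≡ 18; y = λ·(8 - 18) - 15 ≡ 21. → (18, 21)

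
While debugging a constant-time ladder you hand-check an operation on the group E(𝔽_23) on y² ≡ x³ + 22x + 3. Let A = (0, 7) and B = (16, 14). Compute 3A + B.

(8, 22)

First 3A:
Repeated addition: build up to 3A.
2A: tangent at (0, 7): λ = (3·0² + 22)/(2·7) ≡ 22/14. 14⁻¹ ≡ 5 (mod 23), so λ ≡ 22·5 ≡ 18.
  x = λ² - 0 - 0 = 324 - 0 ≡ 2; y = λ·(0 - 2) - 7 ≡ 3. → (2, 3)
3A: (2, 3) + (0, 7). λ = (7 - 3)/(0 - 2) ≡ 4/21 mod 23. 21⁻¹ ≡ 11 (mod 23), so λ ≡ 21.
  x = λ² - 2 - 0 = 441 - 2 ≡ 2; y = λ·(2 - 2) - 3 ≡ 20. → (2, 20)
3A = (2, 20).
Finally 3A + B:
(2, 20) + (16, 14). λ = (14 - 20)/(16 - 2) ≡ 17/14 mod 23. 14⁻¹ ≡ 5 (mod 23), so λ ≡ 16.
  x = λ² - 2 - 16 = 256 - 18 ≡ 8; y = λ·(2 - 8) - 20 ≡ 22. → (8, 22)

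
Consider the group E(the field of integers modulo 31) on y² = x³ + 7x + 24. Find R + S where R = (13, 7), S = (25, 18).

(13, 24)

(13, 7) + (25, 18). λ = (18 - 7)/(25 - 13) ≡ 11/12 mod 31. 12⁻¹ ≡ 13 (mod 31) since 12·13 = 156 ≡ 1, so λ ≡ 19.
  x = λ² - 13 - 25 = 361 - 38 ≡ 13; y = λ·(13 - 13) - 7 ≡ 24. → (13, 24)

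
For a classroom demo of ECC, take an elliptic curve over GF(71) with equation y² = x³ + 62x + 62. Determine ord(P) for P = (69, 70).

7

2P: tangent at (69, 70): λ = (3·69² + 62)/(2·70) ≡ 3/69. 69⁻¹ ≡ 35 (mod 71) since 69·35 = 2415 ≡ 1, so λ ≡ 3·35 ≡ 34.
  x = λ² - 69 - 69 = 1156 - 138 ≡ 24; y = λ·(69 - 24) - 70 ≡ 40. → (24, 40)
3P: (24, 40) + (69, 70). λ = (70 - 40)/(69 - 24) ≡ 30/45 mod 71. 45⁻¹ ≡ 30 (mod 71), so λ ≡ 48.
  x = λ² - 24 - 69 = 2304 - 93 ≡ 10; y = λ·(24 - 10) - 40 ≡ 64. → (10, 64)
4P: (10, 64) + (69, 70). λ = (70 - 64)/(69 - 10) ≡ 6/59 mod 71. 59⁻¹ ≡ 65 (mod 71), so λ ≡ 35.
  x = λ² - 10 - 69 = 1225 - 79 ≡ 10; y = λ·(10 - 10) - 64 ≡ 7. → (10, 7)
5P: (10, 7) + (69, 70). λ = (70 - 7)/(69 - 10) ≡ 63/59 mod 71. 59⁻¹ ≡ 65 (mod 71) since 59·65 = 3835 ≡ 1, so λ ≡ 48.
  x = λ² - 10 - 69 = 2304 - 79 ≡ 24; y = λ·(10 - 24) - 7 ≡ 31. → (24, 31)
6P: (24, 31) + (69, 70). λ = (70 - 31)/(69 - 24) ≡ 39/45 mod 71. 45⁻¹ ≡ 30 (mod 71), so λ ≡ 34.
  x = λ² - 24 - 69 = 1156 - 93 ≡ 69; y = λ·(24 - 69) - 31 ≡ 1. → (69, 1)
7P: (69, 1) + (69, 70): same x and y₁ ≡ -y₂, so the sum is 𝒪.
7P = 𝒪, so the order is 7.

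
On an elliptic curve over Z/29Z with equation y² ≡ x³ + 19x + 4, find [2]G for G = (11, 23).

(11, 6)

tangent at (11, 23): λ = (3·11² + 19)/(2·23) ≡ 5/17. 17⁻¹ ≡ 12 (mod 29), so λ ≡ 5·12 ≡ 2.
  x = λ² - 11 - 11 = 4 - 22 ≡ 11; y = λ·(11 - 11) - 23 ≡ 6. → (11, 6)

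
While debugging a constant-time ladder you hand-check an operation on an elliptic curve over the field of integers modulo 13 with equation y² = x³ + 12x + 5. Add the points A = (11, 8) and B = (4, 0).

(11, 8) + (4, 0). λ = (0 - 8)/(4 - 11) ≡ 5/6 mod 13. 6⁻¹ ≡ 11 (mod 13) since 6·11 = 66 ≡ 1, so λ ≡ 3.
  x = λ² - 11 - 4 = 9 - 15 ≡ 7; y = λ·(11 - 7) - 8 ≡ 4. → (7, 4)

(7, 4)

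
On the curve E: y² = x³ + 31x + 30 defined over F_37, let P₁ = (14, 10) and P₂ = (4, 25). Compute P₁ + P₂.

(12, 24)

(14, 10) + (4, 25). λ = (25 - 10)/(4 - 14) ≡ 15/27 mod 37. 27⁻¹ ≡ 11 (mod 37), so λ ≡ 17.
  x = λ² - 14 - 4 = 289 - 18 ≡ 12; y = λ·(14 - 12) - 10 ≡ 24. → (12, 24)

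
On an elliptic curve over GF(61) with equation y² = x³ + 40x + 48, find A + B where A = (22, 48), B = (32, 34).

(22, 48) + (32, 34). λ = (34 - 48)/(32 - 22) ≡ 47/10 mod 61. 10⁻¹ ≡ 55 (mod 61) since 10·55 = 550 ≡ 1, so λ ≡ 23.
  x = λ² - 22 - 32 = 529 - 54 ≡ 48; y = λ·(22 - 48) - 48 ≡ 25. → (48, 25)

(48, 25)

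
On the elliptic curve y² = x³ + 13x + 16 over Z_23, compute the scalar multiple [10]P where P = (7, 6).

(2, 2)

Double-and-add on 10 = (1010)₂. Start with P = (7, 6) for the leading 1-bit.
double: tangent at (7, 6): λ = (3·7² + 13)/(2·6) ≡ 22/12. 12⁻¹ ≡ 2 (mod 23) since 12·2 = 24 ≡ 1, so λ ≡ 22·2 ≡ 21.
  x = λ² - 7 - 7 = 441 - 14 ≡ 13; y = λ·(7 - 13) - 6 ≡ 6. → (13, 6)
double: tangent at (13, 6): λ = (3·13² + 13)/(2·6) ≡ 14/12. 12⁻¹ ≡ 2 (mod 23) since 12·2 = 24 ≡ 1, so λ ≡ 14·2 ≡ 5.
  x = λ² - 13 - 13 = 25 - 26 ≡ 22; y = λ·(13 - 22) - 6 ≡ 18. → (22, 18)
add P: (22, 18) + (7, 6). λ = (6 - 18)/(7 - 22) ≡ 11/8 mod 23. 8⁻¹ ≡ 3 (mod 23) since 8·3 = 24 ≡ 1, so λ ≡ 10.
  x = λ² - 22 - 7 = 100 - 29 ≡ 2; y = λ·(22 - 2) - 18 ≡ 21. → (2, 21)
double: tangent at (2, 21): λ = (3·2² + 13)/(2·21) ≡ 2/19. 19⁻¹ ≡ 17 (mod 23) since 19·17 = 323 ≡ 1, so λ ≡ 2·17 ≡ 11.
  x = λ² - 2 - 2 = 121 - 4 ≡ 2; y = λ·(2 - 2) - 21 ≡ 2. → (2, 2)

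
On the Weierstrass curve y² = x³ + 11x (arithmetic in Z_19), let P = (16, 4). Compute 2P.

tangent at (16, 4): λ = (3·16² + 11)/(2·4) ≡ 0/8. 8⁻¹ ≡ 12 (mod 19) since 8·12 = 96 ≡ 1, so λ ≡ 0·12 ≡ 0.
  x = λ² - 16 - 16 = 0 - 32 ≡ 6; y = λ·(16 - 6) - 4 ≡ 15. → (6, 15)

(6, 15)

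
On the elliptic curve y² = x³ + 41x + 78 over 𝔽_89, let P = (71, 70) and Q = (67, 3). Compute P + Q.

(48, 26)

(71, 70) + (67, 3). λ = (3 - 70)/(67 - 71) ≡ 22/85 mod 89. 85⁻¹ ≡ 22 (mod 89), so λ ≡ 39.
  x = λ² - 71 - 67 = 1521 - 138 ≡ 48; y = λ·(71 - 48) - 70 ≡ 26. → (48, 26)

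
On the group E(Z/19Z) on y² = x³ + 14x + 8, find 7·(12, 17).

Write P = (12, 17).
Repeated addition: build up to 7P.
2P: tangent at (12, 17): λ = (3·12² + 14)/(2·17) ≡ 9/15. 15⁻¹ ≡ 14 (mod 19), so λ ≡ 9·14 ≡ 12.
  x = λ² - 12 - 12 = 144 - 24 ≡ 6; y = λ·(12 - 6) - 17 ≡ 17. → (6, 17)
3P: (6, 17) + (12, 17). λ = (17 - 17)/(12 - 6) ≡ 0/6 mod 19. 6⁻¹ ≡ 16 (mod 19), so λ ≡ 0.
  x = λ² - 6 - 12 = 0 - 18 ≡ 1; y = λ·(6 - 1) - 17 ≡ 2. → (1, 2)
4P: (1, 2) + (12, 17). λ = (17 - 2)/(12 - 1) ≡ 15/11 mod 19. 11⁻¹ ≡ 7 (mod 19), so λ ≡ 10.
  x = λ² - 1 - 12 = 100 - 13 ≡ 11; y = λ·(1 - 11) - 2 ≡ 12. → (11, 12)
5P: (11, 12) + (12, 17). λ = (17 - 12)/(12 - 11) ≡ 5/1 mod 19. 1⁻¹ ≡ 1 (mod 19), so λ ≡ 5.
  x = λ² - 11 - 12 = 25 - 23 ≡ 2; y = λ·(11 - 2) - 12 ≡ 14. → (2, 14)
6P: (2, 14) + (12, 17). λ = (17 - 14)/(12 - 2) ≡ 3/10 mod 19. 10⁻¹ ≡ 2 (mod 19), so λ ≡ 6.
  x = λ² - 2 - 12 = 36 - 14 ≡ 3; y = λ·(2 - 3) - 14 ≡ 18. → (3, 18)
7P: (3, 18) + (12, 17). λ = (17 - 18)/(12 - 3) ≡ 18/9 mod 19. 9⁻¹ ≡ 17 (mod 19), so λ ≡ 2.
  x = λ² - 3 - 12 = 4 - 15 ≡ 8; y = λ·(3 - 8) - 18 ≡ 10. → (8, 10)

(8, 10)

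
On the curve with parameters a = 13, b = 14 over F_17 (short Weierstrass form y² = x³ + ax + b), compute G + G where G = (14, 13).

tangent at (14, 13): λ = (3·14² + 13)/(2·13) ≡ 6/9. 9⁻¹ ≡ 2 (mod 17) since 9·2 = 18 ≡ 1, so λ ≡ 6·2 ≡ 12.
  x = λ² - 14 - 14 = 144 - 28 ≡ 14; y = λ·(14 - 14) - 13 ≡ 4. → (14, 4)

(14, 4)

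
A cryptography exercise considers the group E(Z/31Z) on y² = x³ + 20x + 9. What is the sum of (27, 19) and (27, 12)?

O

The two points share x = 27 and their y-coordinates satisfy 19 + 12 ≡ 0 (mod 31), so they are inverses. Their sum is 𝒪.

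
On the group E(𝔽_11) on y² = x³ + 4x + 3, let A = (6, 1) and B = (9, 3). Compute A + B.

(6, 1) + (9, 3). λ = (3 - 1)/(9 - 6) ≡ 2/3 mod 11. 3⁻¹ ≡ 4 (mod 11), so λ ≡ 8.
  x = λ² - 6 - 9 = 64 - 15 ≡ 5; y = λ·(6 - 5) - 1 ≡ 7. → (5, 7)

(5, 7)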